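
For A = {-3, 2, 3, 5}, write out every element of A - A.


A - A = {a - a' : a, a' ∈ A}.
Compute a - a' for each ordered pair (a, a'):
a = -3: -3--3=0, -3-2=-5, -3-3=-6, -3-5=-8
a = 2: 2--3=5, 2-2=0, 2-3=-1, 2-5=-3
a = 3: 3--3=6, 3-2=1, 3-3=0, 3-5=-2
a = 5: 5--3=8, 5-2=3, 5-3=2, 5-5=0
Collecting distinct values (and noting 0 appears from a-a):
A - A = {-8, -6, -5, -3, -2, -1, 0, 1, 2, 3, 5, 6, 8}
|A - A| = 13

A - A = {-8, -6, -5, -3, -2, -1, 0, 1, 2, 3, 5, 6, 8}


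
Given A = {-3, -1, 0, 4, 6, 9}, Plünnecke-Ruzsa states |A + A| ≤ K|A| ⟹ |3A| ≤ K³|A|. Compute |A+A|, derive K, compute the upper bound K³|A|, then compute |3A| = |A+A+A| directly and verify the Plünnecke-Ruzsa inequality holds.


|A| = 6.
Step 1: Compute A + A by enumerating all 36 pairs.
A + A = {-6, -4, -3, -2, -1, 0, 1, 3, 4, 5, 6, 8, 9, 10, 12, 13, 15, 18}, so |A + A| = 18.
Step 2: Doubling constant K = |A + A|/|A| = 18/6 = 18/6 ≈ 3.0000.
Step 3: Plünnecke-Ruzsa gives |3A| ≤ K³·|A| = (3.0000)³ · 6 ≈ 162.0000.
Step 4: Compute 3A = A + A + A directly by enumerating all triples (a,b,c) ∈ A³; |3A| = 32.
Step 5: Check 32 ≤ 162.0000? Yes ✓.

K = 18/6, Plünnecke-Ruzsa bound K³|A| ≈ 162.0000, |3A| = 32, inequality holds.


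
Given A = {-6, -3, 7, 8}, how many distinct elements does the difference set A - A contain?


A - A = {a - a' : a, a' ∈ A}; |A| = 4.
Bounds: 2|A|-1 ≤ |A - A| ≤ |A|² - |A| + 1, i.e. 7 ≤ |A - A| ≤ 13.
Note: 0 ∈ A - A always (from a - a). The set is symmetric: if d ∈ A - A then -d ∈ A - A.
Enumerate nonzero differences d = a - a' with a > a' (then include -d):
Positive differences: {1, 3, 10, 11, 13, 14}
Full difference set: {0} ∪ (positive diffs) ∪ (negative diffs).
|A - A| = 1 + 2·6 = 13 (matches direct enumeration: 13).

|A - A| = 13


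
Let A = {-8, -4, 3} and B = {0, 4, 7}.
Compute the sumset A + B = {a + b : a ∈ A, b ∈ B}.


A + B = {a + b : a ∈ A, b ∈ B}.
Enumerate all |A|·|B| = 3·3 = 9 pairs (a, b) and collect distinct sums.
a = -8: -8+0=-8, -8+4=-4, -8+7=-1
a = -4: -4+0=-4, -4+4=0, -4+7=3
a = 3: 3+0=3, 3+4=7, 3+7=10
Collecting distinct sums: A + B = {-8, -4, -1, 0, 3, 7, 10}
|A + B| = 7

A + B = {-8, -4, -1, 0, 3, 7, 10}


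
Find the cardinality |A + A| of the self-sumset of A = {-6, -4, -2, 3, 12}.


A + A = {a + a' : a, a' ∈ A}; |A| = 5.
General bounds: 2|A| - 1 ≤ |A + A| ≤ |A|(|A|+1)/2, i.e. 9 ≤ |A + A| ≤ 15.
Lower bound 2|A|-1 is attained iff A is an arithmetic progression.
Enumerate sums a + a' for a ≤ a' (symmetric, so this suffices):
a = -6: -6+-6=-12, -6+-4=-10, -6+-2=-8, -6+3=-3, -6+12=6
a = -4: -4+-4=-8, -4+-2=-6, -4+3=-1, -4+12=8
a = -2: -2+-2=-4, -2+3=1, -2+12=10
a = 3: 3+3=6, 3+12=15
a = 12: 12+12=24
Distinct sums: {-12, -10, -8, -6, -4, -3, -1, 1, 6, 8, 10, 15, 24}
|A + A| = 13

|A + A| = 13


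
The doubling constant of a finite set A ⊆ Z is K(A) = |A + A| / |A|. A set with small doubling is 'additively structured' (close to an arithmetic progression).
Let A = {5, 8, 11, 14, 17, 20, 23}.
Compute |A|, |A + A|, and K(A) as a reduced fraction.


|A| = 7.
Compute A + A by enumerating all 49 pairs.
A + A = {10, 13, 16, 19, 22, 25, 28, 31, 34, 37, 40, 43, 46}, so |A + A| = 13.
K = |A + A| / |A| = 13/7 (already in lowest terms) ≈ 1.8571.
Reference: AP of size 7 gives K = 13/7 ≈ 1.8571; a fully generic set of size 7 gives K ≈ 4.0000.

|A| = 7, |A + A| = 13, K = 13/7.


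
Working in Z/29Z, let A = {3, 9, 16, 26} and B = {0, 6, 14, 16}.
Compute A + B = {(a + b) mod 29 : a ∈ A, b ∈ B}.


Work in Z/29Z: reduce every sum a + b modulo 29.
Enumerate all 16 pairs:
a = 3: 3+0=3, 3+6=9, 3+14=17, 3+16=19
a = 9: 9+0=9, 9+6=15, 9+14=23, 9+16=25
a = 16: 16+0=16, 16+6=22, 16+14=1, 16+16=3
a = 26: 26+0=26, 26+6=3, 26+14=11, 26+16=13
Distinct residues collected: {1, 3, 9, 11, 13, 15, 16, 17, 19, 22, 23, 25, 26}
|A + B| = 13 (out of 29 total residues).

A + B = {1, 3, 9, 11, 13, 15, 16, 17, 19, 22, 23, 25, 26}


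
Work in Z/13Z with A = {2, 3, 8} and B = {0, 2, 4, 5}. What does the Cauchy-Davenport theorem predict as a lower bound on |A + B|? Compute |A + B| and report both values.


Cauchy-Davenport: |A + B| ≥ min(p, |A| + |B| - 1) for A, B nonempty in Z/pZ.
|A| = 3, |B| = 4, p = 13.
CD lower bound = min(13, 3 + 4 - 1) = min(13, 6) = 6.
Compute A + B mod 13 directly:
a = 2: 2+0=2, 2+2=4, 2+4=6, 2+5=7
a = 3: 3+0=3, 3+2=5, 3+4=7, 3+5=8
a = 8: 8+0=8, 8+2=10, 8+4=12, 8+5=0
A + B = {0, 2, 3, 4, 5, 6, 7, 8, 10, 12}, so |A + B| = 10.
Verify: 10 ≥ 6? Yes ✓.

CD lower bound = 6, actual |A + B| = 10.


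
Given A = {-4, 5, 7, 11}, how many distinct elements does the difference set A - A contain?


A - A = {a - a' : a, a' ∈ A}; |A| = 4.
Bounds: 2|A|-1 ≤ |A - A| ≤ |A|² - |A| + 1, i.e. 7 ≤ |A - A| ≤ 13.
Note: 0 ∈ A - A always (from a - a). The set is symmetric: if d ∈ A - A then -d ∈ A - A.
Enumerate nonzero differences d = a - a' with a > a' (then include -d):
Positive differences: {2, 4, 6, 9, 11, 15}
Full difference set: {0} ∪ (positive diffs) ∪ (negative diffs).
|A - A| = 1 + 2·6 = 13 (matches direct enumeration: 13).

|A - A| = 13


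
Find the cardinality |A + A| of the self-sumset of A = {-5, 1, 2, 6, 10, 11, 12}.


A + A = {a + a' : a, a' ∈ A}; |A| = 7.
General bounds: 2|A| - 1 ≤ |A + A| ≤ |A|(|A|+1)/2, i.e. 13 ≤ |A + A| ≤ 28.
Lower bound 2|A|-1 is attained iff A is an arithmetic progression.
Enumerate sums a + a' for a ≤ a' (symmetric, so this suffices):
a = -5: -5+-5=-10, -5+1=-4, -5+2=-3, -5+6=1, -5+10=5, -5+11=6, -5+12=7
a = 1: 1+1=2, 1+2=3, 1+6=7, 1+10=11, 1+11=12, 1+12=13
a = 2: 2+2=4, 2+6=8, 2+10=12, 2+11=13, 2+12=14
a = 6: 6+6=12, 6+10=16, 6+11=17, 6+12=18
a = 10: 10+10=20, 10+11=21, 10+12=22
a = 11: 11+11=22, 11+12=23
a = 12: 12+12=24
Distinct sums: {-10, -4, -3, 1, 2, 3, 4, 5, 6, 7, 8, 11, 12, 13, 14, 16, 17, 18, 20, 21, 22, 23, 24}
|A + A| = 23

|A + A| = 23


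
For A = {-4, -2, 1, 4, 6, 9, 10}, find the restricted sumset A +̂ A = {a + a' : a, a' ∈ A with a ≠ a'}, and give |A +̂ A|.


Restricted sumset: A +̂ A = {a + a' : a ∈ A, a' ∈ A, a ≠ a'}.
Equivalently, take A + A and drop any sum 2a that is achievable ONLY as a + a for a ∈ A (i.e. sums representable only with equal summands).
Enumerate pairs (a, a') with a < a' (symmetric, so each unordered pair gives one sum; this covers all a ≠ a'):
  -4 + -2 = -6
  -4 + 1 = -3
  -4 + 4 = 0
  -4 + 6 = 2
  -4 + 9 = 5
  -4 + 10 = 6
  -2 + 1 = -1
  -2 + 4 = 2
  -2 + 6 = 4
  -2 + 9 = 7
  -2 + 10 = 8
  1 + 4 = 5
  1 + 6 = 7
  1 + 9 = 10
  1 + 10 = 11
  4 + 6 = 10
  4 + 9 = 13
  4 + 10 = 14
  6 + 9 = 15
  6 + 10 = 16
  9 + 10 = 19
Collected distinct sums: {-6, -3, -1, 0, 2, 4, 5, 6, 7, 8, 10, 11, 13, 14, 15, 16, 19}
|A +̂ A| = 17
(Reference bound: |A +̂ A| ≥ 2|A| - 3 for |A| ≥ 2, with |A| = 7 giving ≥ 11.)

|A +̂ A| = 17


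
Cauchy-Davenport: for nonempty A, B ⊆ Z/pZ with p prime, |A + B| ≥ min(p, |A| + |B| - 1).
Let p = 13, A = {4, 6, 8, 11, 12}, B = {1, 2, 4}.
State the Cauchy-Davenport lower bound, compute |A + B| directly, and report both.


Cauchy-Davenport: |A + B| ≥ min(p, |A| + |B| - 1) for A, B nonempty in Z/pZ.
|A| = 5, |B| = 3, p = 13.
CD lower bound = min(13, 5 + 3 - 1) = min(13, 7) = 7.
Compute A + B mod 13 directly:
a = 4: 4+1=5, 4+2=6, 4+4=8
a = 6: 6+1=7, 6+2=8, 6+4=10
a = 8: 8+1=9, 8+2=10, 8+4=12
a = 11: 11+1=12, 11+2=0, 11+4=2
a = 12: 12+1=0, 12+2=1, 12+4=3
A + B = {0, 1, 2, 3, 5, 6, 7, 8, 9, 10, 12}, so |A + B| = 11.
Verify: 11 ≥ 7? Yes ✓.

CD lower bound = 7, actual |A + B| = 11.


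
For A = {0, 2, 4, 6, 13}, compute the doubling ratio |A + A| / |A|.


|A| = 5.
Compute A + A by enumerating all 25 pairs.
A + A = {0, 2, 4, 6, 8, 10, 12, 13, 15, 17, 19, 26}, so |A + A| = 12.
K = |A + A| / |A| = 12/5 (already in lowest terms) ≈ 2.4000.
Reference: AP of size 5 gives K = 9/5 ≈ 1.8000; a fully generic set of size 5 gives K ≈ 3.0000.

|A| = 5, |A + A| = 12, K = 12/5.


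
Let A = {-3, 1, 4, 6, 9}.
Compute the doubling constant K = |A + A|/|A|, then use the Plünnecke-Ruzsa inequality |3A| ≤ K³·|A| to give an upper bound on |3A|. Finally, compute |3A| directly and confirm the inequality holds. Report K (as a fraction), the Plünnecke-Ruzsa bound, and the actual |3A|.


|A| = 5.
Step 1: Compute A + A by enumerating all 25 pairs.
A + A = {-6, -2, 1, 2, 3, 5, 6, 7, 8, 10, 12, 13, 15, 18}, so |A + A| = 14.
Step 2: Doubling constant K = |A + A|/|A| = 14/5 = 14/5 ≈ 2.8000.
Step 3: Plünnecke-Ruzsa gives |3A| ≤ K³·|A| = (2.8000)³ · 5 ≈ 109.7600.
Step 4: Compute 3A = A + A + A directly by enumerating all triples (a,b,c) ∈ A³; |3A| = 27.
Step 5: Check 27 ≤ 109.7600? Yes ✓.

K = 14/5, Plünnecke-Ruzsa bound K³|A| ≈ 109.7600, |3A| = 27, inequality holds.


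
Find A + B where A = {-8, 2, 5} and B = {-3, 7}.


A + B = {a + b : a ∈ A, b ∈ B}.
Enumerate all |A|·|B| = 3·2 = 6 pairs (a, b) and collect distinct sums.
a = -8: -8+-3=-11, -8+7=-1
a = 2: 2+-3=-1, 2+7=9
a = 5: 5+-3=2, 5+7=12
Collecting distinct sums: A + B = {-11, -1, 2, 9, 12}
|A + B| = 5

A + B = {-11, -1, 2, 9, 12}


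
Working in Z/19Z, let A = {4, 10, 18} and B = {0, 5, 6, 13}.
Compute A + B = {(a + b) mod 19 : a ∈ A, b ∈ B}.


Work in Z/19Z: reduce every sum a + b modulo 19.
Enumerate all 12 pairs:
a = 4: 4+0=4, 4+5=9, 4+6=10, 4+13=17
a = 10: 10+0=10, 10+5=15, 10+6=16, 10+13=4
a = 18: 18+0=18, 18+5=4, 18+6=5, 18+13=12
Distinct residues collected: {4, 5, 9, 10, 12, 15, 16, 17, 18}
|A + B| = 9 (out of 19 total residues).

A + B = {4, 5, 9, 10, 12, 15, 16, 17, 18}


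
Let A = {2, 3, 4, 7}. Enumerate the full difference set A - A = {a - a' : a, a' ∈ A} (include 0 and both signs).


A - A = {a - a' : a, a' ∈ A}.
Compute a - a' for each ordered pair (a, a'):
a = 2: 2-2=0, 2-3=-1, 2-4=-2, 2-7=-5
a = 3: 3-2=1, 3-3=0, 3-4=-1, 3-7=-4
a = 4: 4-2=2, 4-3=1, 4-4=0, 4-7=-3
a = 7: 7-2=5, 7-3=4, 7-4=3, 7-7=0
Collecting distinct values (and noting 0 appears from a-a):
A - A = {-5, -4, -3, -2, -1, 0, 1, 2, 3, 4, 5}
|A - A| = 11

A - A = {-5, -4, -3, -2, -1, 0, 1, 2, 3, 4, 5}


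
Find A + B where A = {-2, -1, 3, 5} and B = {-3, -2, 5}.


A + B = {a + b : a ∈ A, b ∈ B}.
Enumerate all |A|·|B| = 4·3 = 12 pairs (a, b) and collect distinct sums.
a = -2: -2+-3=-5, -2+-2=-4, -2+5=3
a = -1: -1+-3=-4, -1+-2=-3, -1+5=4
a = 3: 3+-3=0, 3+-2=1, 3+5=8
a = 5: 5+-3=2, 5+-2=3, 5+5=10
Collecting distinct sums: A + B = {-5, -4, -3, 0, 1, 2, 3, 4, 8, 10}
|A + B| = 10

A + B = {-5, -4, -3, 0, 1, 2, 3, 4, 8, 10}


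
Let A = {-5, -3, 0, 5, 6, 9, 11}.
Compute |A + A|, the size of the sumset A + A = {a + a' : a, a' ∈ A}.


A + A = {a + a' : a, a' ∈ A}; |A| = 7.
General bounds: 2|A| - 1 ≤ |A + A| ≤ |A|(|A|+1)/2, i.e. 13 ≤ |A + A| ≤ 28.
Lower bound 2|A|-1 is attained iff A is an arithmetic progression.
Enumerate sums a + a' for a ≤ a' (symmetric, so this suffices):
a = -5: -5+-5=-10, -5+-3=-8, -5+0=-5, -5+5=0, -5+6=1, -5+9=4, -5+11=6
a = -3: -3+-3=-6, -3+0=-3, -3+5=2, -3+6=3, -3+9=6, -3+11=8
a = 0: 0+0=0, 0+5=5, 0+6=6, 0+9=9, 0+11=11
a = 5: 5+5=10, 5+6=11, 5+9=14, 5+11=16
a = 6: 6+6=12, 6+9=15, 6+11=17
a = 9: 9+9=18, 9+11=20
a = 11: 11+11=22
Distinct sums: {-10, -8, -6, -5, -3, 0, 1, 2, 3, 4, 5, 6, 8, 9, 10, 11, 12, 14, 15, 16, 17, 18, 20, 22}
|A + A| = 24

|A + A| = 24


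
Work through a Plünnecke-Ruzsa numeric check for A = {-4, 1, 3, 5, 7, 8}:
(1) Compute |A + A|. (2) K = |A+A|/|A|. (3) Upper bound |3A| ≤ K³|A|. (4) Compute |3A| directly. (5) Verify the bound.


|A| = 6.
Step 1: Compute A + A by enumerating all 36 pairs.
A + A = {-8, -3, -1, 1, 2, 3, 4, 6, 8, 9, 10, 11, 12, 13, 14, 15, 16}, so |A + A| = 17.
Step 2: Doubling constant K = |A + A|/|A| = 17/6 = 17/6 ≈ 2.8333.
Step 3: Plünnecke-Ruzsa gives |3A| ≤ K³·|A| = (2.8333)³ · 6 ≈ 136.4722.
Step 4: Compute 3A = A + A + A directly by enumerating all triples (a,b,c) ∈ A³; |3A| = 30.
Step 5: Check 30 ≤ 136.4722? Yes ✓.

K = 17/6, Plünnecke-Ruzsa bound K³|A| ≈ 136.4722, |3A| = 30, inequality holds.


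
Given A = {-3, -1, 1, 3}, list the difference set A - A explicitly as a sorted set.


A - A = {a - a' : a, a' ∈ A}.
Compute a - a' for each ordered pair (a, a'):
a = -3: -3--3=0, -3--1=-2, -3-1=-4, -3-3=-6
a = -1: -1--3=2, -1--1=0, -1-1=-2, -1-3=-4
a = 1: 1--3=4, 1--1=2, 1-1=0, 1-3=-2
a = 3: 3--3=6, 3--1=4, 3-1=2, 3-3=0
Collecting distinct values (and noting 0 appears from a-a):
A - A = {-6, -4, -2, 0, 2, 4, 6}
|A - A| = 7

A - A = {-6, -4, -2, 0, 2, 4, 6}


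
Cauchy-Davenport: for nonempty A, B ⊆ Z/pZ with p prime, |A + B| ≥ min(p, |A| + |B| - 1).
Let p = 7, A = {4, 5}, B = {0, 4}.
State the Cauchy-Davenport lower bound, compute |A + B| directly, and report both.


Cauchy-Davenport: |A + B| ≥ min(p, |A| + |B| - 1) for A, B nonempty in Z/pZ.
|A| = 2, |B| = 2, p = 7.
CD lower bound = min(7, 2 + 2 - 1) = min(7, 3) = 3.
Compute A + B mod 7 directly:
a = 4: 4+0=4, 4+4=1
a = 5: 5+0=5, 5+4=2
A + B = {1, 2, 4, 5}, so |A + B| = 4.
Verify: 4 ≥ 3? Yes ✓.

CD lower bound = 3, actual |A + B| = 4.


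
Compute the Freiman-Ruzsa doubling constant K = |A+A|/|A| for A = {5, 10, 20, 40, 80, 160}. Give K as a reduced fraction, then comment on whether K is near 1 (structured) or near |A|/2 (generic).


|A| = 6.
Compute A + A by enumerating all 36 pairs.
A + A = {10, 15, 20, 25, 30, 40, 45, 50, 60, 80, 85, 90, 100, 120, 160, 165, 170, 180, 200, 240, 320}, so |A + A| = 21.
K = |A + A| / |A| = 21/6 = 7/2 ≈ 3.5000.
Reference: AP of size 6 gives K = 11/6 ≈ 1.8333; a fully generic set of size 6 gives K ≈ 3.5000.

|A| = 6, |A + A| = 21, K = 21/6 = 7/2.


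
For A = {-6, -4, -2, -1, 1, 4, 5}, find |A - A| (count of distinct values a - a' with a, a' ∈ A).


A - A = {a - a' : a, a' ∈ A}; |A| = 7.
Bounds: 2|A|-1 ≤ |A - A| ≤ |A|² - |A| + 1, i.e. 13 ≤ |A - A| ≤ 43.
Note: 0 ∈ A - A always (from a - a). The set is symmetric: if d ∈ A - A then -d ∈ A - A.
Enumerate nonzero differences d = a - a' with a > a' (then include -d):
Positive differences: {1, 2, 3, 4, 5, 6, 7, 8, 9, 10, 11}
Full difference set: {0} ∪ (positive diffs) ∪ (negative diffs).
|A - A| = 1 + 2·11 = 23 (matches direct enumeration: 23).

|A - A| = 23


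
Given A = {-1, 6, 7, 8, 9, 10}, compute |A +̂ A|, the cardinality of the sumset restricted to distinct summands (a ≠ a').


Restricted sumset: A +̂ A = {a + a' : a ∈ A, a' ∈ A, a ≠ a'}.
Equivalently, take A + A and drop any sum 2a that is achievable ONLY as a + a for a ∈ A (i.e. sums representable only with equal summands).
Enumerate pairs (a, a') with a < a' (symmetric, so each unordered pair gives one sum; this covers all a ≠ a'):
  -1 + 6 = 5
  -1 + 7 = 6
  -1 + 8 = 7
  -1 + 9 = 8
  -1 + 10 = 9
  6 + 7 = 13
  6 + 8 = 14
  6 + 9 = 15
  6 + 10 = 16
  7 + 8 = 15
  7 + 9 = 16
  7 + 10 = 17
  8 + 9 = 17
  8 + 10 = 18
  9 + 10 = 19
Collected distinct sums: {5, 6, 7, 8, 9, 13, 14, 15, 16, 17, 18, 19}
|A +̂ A| = 12
(Reference bound: |A +̂ A| ≥ 2|A| - 3 for |A| ≥ 2, with |A| = 6 giving ≥ 9.)

|A +̂ A| = 12


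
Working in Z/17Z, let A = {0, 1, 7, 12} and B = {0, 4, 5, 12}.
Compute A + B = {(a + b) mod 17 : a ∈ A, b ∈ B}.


Work in Z/17Z: reduce every sum a + b modulo 17.
Enumerate all 16 pairs:
a = 0: 0+0=0, 0+4=4, 0+5=5, 0+12=12
a = 1: 1+0=1, 1+4=5, 1+5=6, 1+12=13
a = 7: 7+0=7, 7+4=11, 7+5=12, 7+12=2
a = 12: 12+0=12, 12+4=16, 12+5=0, 12+12=7
Distinct residues collected: {0, 1, 2, 4, 5, 6, 7, 11, 12, 13, 16}
|A + B| = 11 (out of 17 total residues).

A + B = {0, 1, 2, 4, 5, 6, 7, 11, 12, 13, 16}


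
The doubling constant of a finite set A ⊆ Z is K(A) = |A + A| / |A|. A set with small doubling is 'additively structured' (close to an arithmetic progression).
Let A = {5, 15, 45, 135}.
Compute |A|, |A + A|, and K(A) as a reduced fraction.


|A| = 4.
Compute A + A by enumerating all 16 pairs.
A + A = {10, 20, 30, 50, 60, 90, 140, 150, 180, 270}, so |A + A| = 10.
K = |A + A| / |A| = 10/4 = 5/2 ≈ 2.5000.
Reference: AP of size 4 gives K = 7/4 ≈ 1.7500; a fully generic set of size 4 gives K ≈ 2.5000.

|A| = 4, |A + A| = 10, K = 10/4 = 5/2.


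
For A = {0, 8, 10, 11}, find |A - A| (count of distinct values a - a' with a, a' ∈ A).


A - A = {a - a' : a, a' ∈ A}; |A| = 4.
Bounds: 2|A|-1 ≤ |A - A| ≤ |A|² - |A| + 1, i.e. 7 ≤ |A - A| ≤ 13.
Note: 0 ∈ A - A always (from a - a). The set is symmetric: if d ∈ A - A then -d ∈ A - A.
Enumerate nonzero differences d = a - a' with a > a' (then include -d):
Positive differences: {1, 2, 3, 8, 10, 11}
Full difference set: {0} ∪ (positive diffs) ∪ (negative diffs).
|A - A| = 1 + 2·6 = 13 (matches direct enumeration: 13).

|A - A| = 13


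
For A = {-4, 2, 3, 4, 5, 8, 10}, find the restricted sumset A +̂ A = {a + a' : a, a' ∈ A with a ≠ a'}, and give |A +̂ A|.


Restricted sumset: A +̂ A = {a + a' : a ∈ A, a' ∈ A, a ≠ a'}.
Equivalently, take A + A and drop any sum 2a that is achievable ONLY as a + a for a ∈ A (i.e. sums representable only with equal summands).
Enumerate pairs (a, a') with a < a' (symmetric, so each unordered pair gives one sum; this covers all a ≠ a'):
  -4 + 2 = -2
  -4 + 3 = -1
  -4 + 4 = 0
  -4 + 5 = 1
  -4 + 8 = 4
  -4 + 10 = 6
  2 + 3 = 5
  2 + 4 = 6
  2 + 5 = 7
  2 + 8 = 10
  2 + 10 = 12
  3 + 4 = 7
  3 + 5 = 8
  3 + 8 = 11
  3 + 10 = 13
  4 + 5 = 9
  4 + 8 = 12
  4 + 10 = 14
  5 + 8 = 13
  5 + 10 = 15
  8 + 10 = 18
Collected distinct sums: {-2, -1, 0, 1, 4, 5, 6, 7, 8, 9, 10, 11, 12, 13, 14, 15, 18}
|A +̂ A| = 17
(Reference bound: |A +̂ A| ≥ 2|A| - 3 for |A| ≥ 2, with |A| = 7 giving ≥ 11.)

|A +̂ A| = 17


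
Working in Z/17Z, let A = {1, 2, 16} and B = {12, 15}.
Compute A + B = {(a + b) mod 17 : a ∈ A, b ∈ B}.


Work in Z/17Z: reduce every sum a + b modulo 17.
Enumerate all 6 pairs:
a = 1: 1+12=13, 1+15=16
a = 2: 2+12=14, 2+15=0
a = 16: 16+12=11, 16+15=14
Distinct residues collected: {0, 11, 13, 14, 16}
|A + B| = 5 (out of 17 total residues).

A + B = {0, 11, 13, 14, 16}


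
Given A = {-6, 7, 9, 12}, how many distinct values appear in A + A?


A + A = {a + a' : a, a' ∈ A}; |A| = 4.
General bounds: 2|A| - 1 ≤ |A + A| ≤ |A|(|A|+1)/2, i.e. 7 ≤ |A + A| ≤ 10.
Lower bound 2|A|-1 is attained iff A is an arithmetic progression.
Enumerate sums a + a' for a ≤ a' (symmetric, so this suffices):
a = -6: -6+-6=-12, -6+7=1, -6+9=3, -6+12=6
a = 7: 7+7=14, 7+9=16, 7+12=19
a = 9: 9+9=18, 9+12=21
a = 12: 12+12=24
Distinct sums: {-12, 1, 3, 6, 14, 16, 18, 19, 21, 24}
|A + A| = 10

|A + A| = 10


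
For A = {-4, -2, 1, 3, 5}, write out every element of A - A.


A - A = {a - a' : a, a' ∈ A}.
Compute a - a' for each ordered pair (a, a'):
a = -4: -4--4=0, -4--2=-2, -4-1=-5, -4-3=-7, -4-5=-9
a = -2: -2--4=2, -2--2=0, -2-1=-3, -2-3=-5, -2-5=-7
a = 1: 1--4=5, 1--2=3, 1-1=0, 1-3=-2, 1-5=-4
a = 3: 3--4=7, 3--2=5, 3-1=2, 3-3=0, 3-5=-2
a = 5: 5--4=9, 5--2=7, 5-1=4, 5-3=2, 5-5=0
Collecting distinct values (and noting 0 appears from a-a):
A - A = {-9, -7, -5, -4, -3, -2, 0, 2, 3, 4, 5, 7, 9}
|A - A| = 13

A - A = {-9, -7, -5, -4, -3, -2, 0, 2, 3, 4, 5, 7, 9}


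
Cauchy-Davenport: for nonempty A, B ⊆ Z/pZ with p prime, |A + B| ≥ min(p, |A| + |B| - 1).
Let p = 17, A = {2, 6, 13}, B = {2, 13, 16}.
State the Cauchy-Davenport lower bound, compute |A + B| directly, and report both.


Cauchy-Davenport: |A + B| ≥ min(p, |A| + |B| - 1) for A, B nonempty in Z/pZ.
|A| = 3, |B| = 3, p = 17.
CD lower bound = min(17, 3 + 3 - 1) = min(17, 5) = 5.
Compute A + B mod 17 directly:
a = 2: 2+2=4, 2+13=15, 2+16=1
a = 6: 6+2=8, 6+13=2, 6+16=5
a = 13: 13+2=15, 13+13=9, 13+16=12
A + B = {1, 2, 4, 5, 8, 9, 12, 15}, so |A + B| = 8.
Verify: 8 ≥ 5? Yes ✓.

CD lower bound = 5, actual |A + B| = 8.


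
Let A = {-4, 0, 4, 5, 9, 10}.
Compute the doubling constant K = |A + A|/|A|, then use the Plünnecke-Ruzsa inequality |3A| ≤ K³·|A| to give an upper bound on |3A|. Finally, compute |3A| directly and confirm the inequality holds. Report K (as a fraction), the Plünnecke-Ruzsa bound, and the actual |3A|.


|A| = 6.
Step 1: Compute A + A by enumerating all 36 pairs.
A + A = {-8, -4, 0, 1, 4, 5, 6, 8, 9, 10, 13, 14, 15, 18, 19, 20}, so |A + A| = 16.
Step 2: Doubling constant K = |A + A|/|A| = 16/6 = 16/6 ≈ 2.6667.
Step 3: Plünnecke-Ruzsa gives |3A| ≤ K³·|A| = (2.6667)³ · 6 ≈ 113.7778.
Step 4: Compute 3A = A + A + A directly by enumerating all triples (a,b,c) ∈ A³; |3A| = 31.
Step 5: Check 31 ≤ 113.7778? Yes ✓.

K = 16/6, Plünnecke-Ruzsa bound K³|A| ≈ 113.7778, |3A| = 31, inequality holds.


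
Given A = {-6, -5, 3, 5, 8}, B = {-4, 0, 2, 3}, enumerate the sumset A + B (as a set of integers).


A + B = {a + b : a ∈ A, b ∈ B}.
Enumerate all |A|·|B| = 5·4 = 20 pairs (a, b) and collect distinct sums.
a = -6: -6+-4=-10, -6+0=-6, -6+2=-4, -6+3=-3
a = -5: -5+-4=-9, -5+0=-5, -5+2=-3, -5+3=-2
a = 3: 3+-4=-1, 3+0=3, 3+2=5, 3+3=6
a = 5: 5+-4=1, 5+0=5, 5+2=7, 5+3=8
a = 8: 8+-4=4, 8+0=8, 8+2=10, 8+3=11
Collecting distinct sums: A + B = {-10, -9, -6, -5, -4, -3, -2, -1, 1, 3, 4, 5, 6, 7, 8, 10, 11}
|A + B| = 17

A + B = {-10, -9, -6, -5, -4, -3, -2, -1, 1, 3, 4, 5, 6, 7, 8, 10, 11}


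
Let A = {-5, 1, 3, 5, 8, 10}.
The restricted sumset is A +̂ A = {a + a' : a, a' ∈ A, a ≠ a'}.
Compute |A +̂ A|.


Restricted sumset: A +̂ A = {a + a' : a ∈ A, a' ∈ A, a ≠ a'}.
Equivalently, take A + A and drop any sum 2a that is achievable ONLY as a + a for a ∈ A (i.e. sums representable only with equal summands).
Enumerate pairs (a, a') with a < a' (symmetric, so each unordered pair gives one sum; this covers all a ≠ a'):
  -5 + 1 = -4
  -5 + 3 = -2
  -5 + 5 = 0
  -5 + 8 = 3
  -5 + 10 = 5
  1 + 3 = 4
  1 + 5 = 6
  1 + 8 = 9
  1 + 10 = 11
  3 + 5 = 8
  3 + 8 = 11
  3 + 10 = 13
  5 + 8 = 13
  5 + 10 = 15
  8 + 10 = 18
Collected distinct sums: {-4, -2, 0, 3, 4, 5, 6, 8, 9, 11, 13, 15, 18}
|A +̂ A| = 13
(Reference bound: |A +̂ A| ≥ 2|A| - 3 for |A| ≥ 2, with |A| = 6 giving ≥ 9.)

|A +̂ A| = 13


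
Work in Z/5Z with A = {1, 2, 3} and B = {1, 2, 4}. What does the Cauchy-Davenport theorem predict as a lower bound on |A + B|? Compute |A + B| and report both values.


Cauchy-Davenport: |A + B| ≥ min(p, |A| + |B| - 1) for A, B nonempty in Z/pZ.
|A| = 3, |B| = 3, p = 5.
CD lower bound = min(5, 3 + 3 - 1) = min(5, 5) = 5.
Compute A + B mod 5 directly:
a = 1: 1+1=2, 1+2=3, 1+4=0
a = 2: 2+1=3, 2+2=4, 2+4=1
a = 3: 3+1=4, 3+2=0, 3+4=2
A + B = {0, 1, 2, 3, 4}, so |A + B| = 5.
Verify: 5 ≥ 5? Yes ✓.

CD lower bound = 5, actual |A + B| = 5.


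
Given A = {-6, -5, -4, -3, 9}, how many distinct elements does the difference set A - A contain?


A - A = {a - a' : a, a' ∈ A}; |A| = 5.
Bounds: 2|A|-1 ≤ |A - A| ≤ |A|² - |A| + 1, i.e. 9 ≤ |A - A| ≤ 21.
Note: 0 ∈ A - A always (from a - a). The set is symmetric: if d ∈ A - A then -d ∈ A - A.
Enumerate nonzero differences d = a - a' with a > a' (then include -d):
Positive differences: {1, 2, 3, 12, 13, 14, 15}
Full difference set: {0} ∪ (positive diffs) ∪ (negative diffs).
|A - A| = 1 + 2·7 = 15 (matches direct enumeration: 15).

|A - A| = 15


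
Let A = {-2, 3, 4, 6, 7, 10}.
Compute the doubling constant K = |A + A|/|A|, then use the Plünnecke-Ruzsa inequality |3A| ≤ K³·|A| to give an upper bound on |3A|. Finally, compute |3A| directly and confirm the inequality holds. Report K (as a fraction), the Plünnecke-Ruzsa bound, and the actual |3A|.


|A| = 6.
Step 1: Compute A + A by enumerating all 36 pairs.
A + A = {-4, 1, 2, 4, 5, 6, 7, 8, 9, 10, 11, 12, 13, 14, 16, 17, 20}, so |A + A| = 17.
Step 2: Doubling constant K = |A + A|/|A| = 17/6 = 17/6 ≈ 2.8333.
Step 3: Plünnecke-Ruzsa gives |3A| ≤ K³·|A| = (2.8333)³ · 6 ≈ 136.4722.
Step 4: Compute 3A = A + A + A directly by enumerating all triples (a,b,c) ∈ A³; |3A| = 29.
Step 5: Check 29 ≤ 136.4722? Yes ✓.

K = 17/6, Plünnecke-Ruzsa bound K³|A| ≈ 136.4722, |3A| = 29, inequality holds.


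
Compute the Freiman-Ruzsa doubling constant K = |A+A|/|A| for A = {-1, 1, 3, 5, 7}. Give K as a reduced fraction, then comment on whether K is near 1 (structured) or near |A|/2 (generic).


|A| = 5.
Compute A + A by enumerating all 25 pairs.
A + A = {-2, 0, 2, 4, 6, 8, 10, 12, 14}, so |A + A| = 9.
K = |A + A| / |A| = 9/5 (already in lowest terms) ≈ 1.8000.
Reference: AP of size 5 gives K = 9/5 ≈ 1.8000; a fully generic set of size 5 gives K ≈ 3.0000.

|A| = 5, |A + A| = 9, K = 9/5.


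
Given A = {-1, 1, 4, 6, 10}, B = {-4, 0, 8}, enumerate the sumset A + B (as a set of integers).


A + B = {a + b : a ∈ A, b ∈ B}.
Enumerate all |A|·|B| = 5·3 = 15 pairs (a, b) and collect distinct sums.
a = -1: -1+-4=-5, -1+0=-1, -1+8=7
a = 1: 1+-4=-3, 1+0=1, 1+8=9
a = 4: 4+-4=0, 4+0=4, 4+8=12
a = 6: 6+-4=2, 6+0=6, 6+8=14
a = 10: 10+-4=6, 10+0=10, 10+8=18
Collecting distinct sums: A + B = {-5, -3, -1, 0, 1, 2, 4, 6, 7, 9, 10, 12, 14, 18}
|A + B| = 14

A + B = {-5, -3, -1, 0, 1, 2, 4, 6, 7, 9, 10, 12, 14, 18}


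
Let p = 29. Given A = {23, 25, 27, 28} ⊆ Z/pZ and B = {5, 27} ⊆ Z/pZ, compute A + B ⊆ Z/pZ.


Work in Z/29Z: reduce every sum a + b modulo 29.
Enumerate all 8 pairs:
a = 23: 23+5=28, 23+27=21
a = 25: 25+5=1, 25+27=23
a = 27: 27+5=3, 27+27=25
a = 28: 28+5=4, 28+27=26
Distinct residues collected: {1, 3, 4, 21, 23, 25, 26, 28}
|A + B| = 8 (out of 29 total residues).

A + B = {1, 3, 4, 21, 23, 25, 26, 28}


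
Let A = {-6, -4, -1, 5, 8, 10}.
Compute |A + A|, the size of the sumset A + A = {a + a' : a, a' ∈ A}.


A + A = {a + a' : a, a' ∈ A}; |A| = 6.
General bounds: 2|A| - 1 ≤ |A + A| ≤ |A|(|A|+1)/2, i.e. 11 ≤ |A + A| ≤ 21.
Lower bound 2|A|-1 is attained iff A is an arithmetic progression.
Enumerate sums a + a' for a ≤ a' (symmetric, so this suffices):
a = -6: -6+-6=-12, -6+-4=-10, -6+-1=-7, -6+5=-1, -6+8=2, -6+10=4
a = -4: -4+-4=-8, -4+-1=-5, -4+5=1, -4+8=4, -4+10=6
a = -1: -1+-1=-2, -1+5=4, -1+8=7, -1+10=9
a = 5: 5+5=10, 5+8=13, 5+10=15
a = 8: 8+8=16, 8+10=18
a = 10: 10+10=20
Distinct sums: {-12, -10, -8, -7, -5, -2, -1, 1, 2, 4, 6, 7, 9, 10, 13, 15, 16, 18, 20}
|A + A| = 19

|A + A| = 19


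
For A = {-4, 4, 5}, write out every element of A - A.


A - A = {a - a' : a, a' ∈ A}.
Compute a - a' for each ordered pair (a, a'):
a = -4: -4--4=0, -4-4=-8, -4-5=-9
a = 4: 4--4=8, 4-4=0, 4-5=-1
a = 5: 5--4=9, 5-4=1, 5-5=0
Collecting distinct values (and noting 0 appears from a-a):
A - A = {-9, -8, -1, 0, 1, 8, 9}
|A - A| = 7

A - A = {-9, -8, -1, 0, 1, 8, 9}


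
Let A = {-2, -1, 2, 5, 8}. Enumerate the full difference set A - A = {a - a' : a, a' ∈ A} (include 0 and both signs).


A - A = {a - a' : a, a' ∈ A}.
Compute a - a' for each ordered pair (a, a'):
a = -2: -2--2=0, -2--1=-1, -2-2=-4, -2-5=-7, -2-8=-10
a = -1: -1--2=1, -1--1=0, -1-2=-3, -1-5=-6, -1-8=-9
a = 2: 2--2=4, 2--1=3, 2-2=0, 2-5=-3, 2-8=-6
a = 5: 5--2=7, 5--1=6, 5-2=3, 5-5=0, 5-8=-3
a = 8: 8--2=10, 8--1=9, 8-2=6, 8-5=3, 8-8=0
Collecting distinct values (and noting 0 appears from a-a):
A - A = {-10, -9, -7, -6, -4, -3, -1, 0, 1, 3, 4, 6, 7, 9, 10}
|A - A| = 15

A - A = {-10, -9, -7, -6, -4, -3, -1, 0, 1, 3, 4, 6, 7, 9, 10}


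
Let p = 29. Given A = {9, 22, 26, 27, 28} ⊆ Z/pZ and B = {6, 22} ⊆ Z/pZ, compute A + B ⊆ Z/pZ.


Work in Z/29Z: reduce every sum a + b modulo 29.
Enumerate all 10 pairs:
a = 9: 9+6=15, 9+22=2
a = 22: 22+6=28, 22+22=15
a = 26: 26+6=3, 26+22=19
a = 27: 27+6=4, 27+22=20
a = 28: 28+6=5, 28+22=21
Distinct residues collected: {2, 3, 4, 5, 15, 19, 20, 21, 28}
|A + B| = 9 (out of 29 total residues).

A + B = {2, 3, 4, 5, 15, 19, 20, 21, 28}


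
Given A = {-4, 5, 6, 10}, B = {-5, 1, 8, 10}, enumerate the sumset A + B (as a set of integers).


A + B = {a + b : a ∈ A, b ∈ B}.
Enumerate all |A|·|B| = 4·4 = 16 pairs (a, b) and collect distinct sums.
a = -4: -4+-5=-9, -4+1=-3, -4+8=4, -4+10=6
a = 5: 5+-5=0, 5+1=6, 5+8=13, 5+10=15
a = 6: 6+-5=1, 6+1=7, 6+8=14, 6+10=16
a = 10: 10+-5=5, 10+1=11, 10+8=18, 10+10=20
Collecting distinct sums: A + B = {-9, -3, 0, 1, 4, 5, 6, 7, 11, 13, 14, 15, 16, 18, 20}
|A + B| = 15

A + B = {-9, -3, 0, 1, 4, 5, 6, 7, 11, 13, 14, 15, 16, 18, 20}


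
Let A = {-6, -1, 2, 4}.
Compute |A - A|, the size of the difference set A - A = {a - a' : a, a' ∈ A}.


A - A = {a - a' : a, a' ∈ A}; |A| = 4.
Bounds: 2|A|-1 ≤ |A - A| ≤ |A|² - |A| + 1, i.e. 7 ≤ |A - A| ≤ 13.
Note: 0 ∈ A - A always (from a - a). The set is symmetric: if d ∈ A - A then -d ∈ A - A.
Enumerate nonzero differences d = a - a' with a > a' (then include -d):
Positive differences: {2, 3, 5, 8, 10}
Full difference set: {0} ∪ (positive diffs) ∪ (negative diffs).
|A - A| = 1 + 2·5 = 11 (matches direct enumeration: 11).

|A - A| = 11


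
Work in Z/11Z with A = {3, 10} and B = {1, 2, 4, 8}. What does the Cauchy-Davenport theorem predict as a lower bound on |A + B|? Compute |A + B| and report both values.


Cauchy-Davenport: |A + B| ≥ min(p, |A| + |B| - 1) for A, B nonempty in Z/pZ.
|A| = 2, |B| = 4, p = 11.
CD lower bound = min(11, 2 + 4 - 1) = min(11, 5) = 5.
Compute A + B mod 11 directly:
a = 3: 3+1=4, 3+2=5, 3+4=7, 3+8=0
a = 10: 10+1=0, 10+2=1, 10+4=3, 10+8=7
A + B = {0, 1, 3, 4, 5, 7}, so |A + B| = 6.
Verify: 6 ≥ 5? Yes ✓.

CD lower bound = 5, actual |A + B| = 6.


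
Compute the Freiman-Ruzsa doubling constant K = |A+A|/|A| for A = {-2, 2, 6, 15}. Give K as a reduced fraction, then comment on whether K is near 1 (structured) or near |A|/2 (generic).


|A| = 4.
Compute A + A by enumerating all 16 pairs.
A + A = {-4, 0, 4, 8, 12, 13, 17, 21, 30}, so |A + A| = 9.
K = |A + A| / |A| = 9/4 (already in lowest terms) ≈ 2.2500.
Reference: AP of size 4 gives K = 7/4 ≈ 1.7500; a fully generic set of size 4 gives K ≈ 2.5000.

|A| = 4, |A + A| = 9, K = 9/4.


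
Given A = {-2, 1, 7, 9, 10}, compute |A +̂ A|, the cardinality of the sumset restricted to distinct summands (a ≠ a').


Restricted sumset: A +̂ A = {a + a' : a ∈ A, a' ∈ A, a ≠ a'}.
Equivalently, take A + A and drop any sum 2a that is achievable ONLY as a + a for a ∈ A (i.e. sums representable only with equal summands).
Enumerate pairs (a, a') with a < a' (symmetric, so each unordered pair gives one sum; this covers all a ≠ a'):
  -2 + 1 = -1
  -2 + 7 = 5
  -2 + 9 = 7
  -2 + 10 = 8
  1 + 7 = 8
  1 + 9 = 10
  1 + 10 = 11
  7 + 9 = 16
  7 + 10 = 17
  9 + 10 = 19
Collected distinct sums: {-1, 5, 7, 8, 10, 11, 16, 17, 19}
|A +̂ A| = 9
(Reference bound: |A +̂ A| ≥ 2|A| - 3 for |A| ≥ 2, with |A| = 5 giving ≥ 7.)

|A +̂ A| = 9


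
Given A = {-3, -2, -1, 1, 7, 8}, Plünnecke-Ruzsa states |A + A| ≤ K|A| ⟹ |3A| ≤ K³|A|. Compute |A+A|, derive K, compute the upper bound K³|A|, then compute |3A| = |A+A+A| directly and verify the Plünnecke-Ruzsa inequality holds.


|A| = 6.
Step 1: Compute A + A by enumerating all 36 pairs.
A + A = {-6, -5, -4, -3, -2, -1, 0, 2, 4, 5, 6, 7, 8, 9, 14, 15, 16}, so |A + A| = 17.
Step 2: Doubling constant K = |A + A|/|A| = 17/6 = 17/6 ≈ 2.8333.
Step 3: Plünnecke-Ruzsa gives |3A| ≤ K³·|A| = (2.8333)³ · 6 ≈ 136.4722.
Step 4: Compute 3A = A + A + A directly by enumerating all triples (a,b,c) ∈ A³; |3A| = 31.
Step 5: Check 31 ≤ 136.4722? Yes ✓.

K = 17/6, Plünnecke-Ruzsa bound K³|A| ≈ 136.4722, |3A| = 31, inequality holds.


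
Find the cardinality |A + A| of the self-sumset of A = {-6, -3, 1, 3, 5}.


A + A = {a + a' : a, a' ∈ A}; |A| = 5.
General bounds: 2|A| - 1 ≤ |A + A| ≤ |A|(|A|+1)/2, i.e. 9 ≤ |A + A| ≤ 15.
Lower bound 2|A|-1 is attained iff A is an arithmetic progression.
Enumerate sums a + a' for a ≤ a' (symmetric, so this suffices):
a = -6: -6+-6=-12, -6+-3=-9, -6+1=-5, -6+3=-3, -6+5=-1
a = -3: -3+-3=-6, -3+1=-2, -3+3=0, -3+5=2
a = 1: 1+1=2, 1+3=4, 1+5=6
a = 3: 3+3=6, 3+5=8
a = 5: 5+5=10
Distinct sums: {-12, -9, -6, -5, -3, -2, -1, 0, 2, 4, 6, 8, 10}
|A + A| = 13

|A + A| = 13


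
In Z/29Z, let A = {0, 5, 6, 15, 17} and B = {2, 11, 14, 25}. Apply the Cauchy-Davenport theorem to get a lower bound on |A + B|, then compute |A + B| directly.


Cauchy-Davenport: |A + B| ≥ min(p, |A| + |B| - 1) for A, B nonempty in Z/pZ.
|A| = 5, |B| = 4, p = 29.
CD lower bound = min(29, 5 + 4 - 1) = min(29, 8) = 8.
Compute A + B mod 29 directly:
a = 0: 0+2=2, 0+11=11, 0+14=14, 0+25=25
a = 5: 5+2=7, 5+11=16, 5+14=19, 5+25=1
a = 6: 6+2=8, 6+11=17, 6+14=20, 6+25=2
a = 15: 15+2=17, 15+11=26, 15+14=0, 15+25=11
a = 17: 17+2=19, 17+11=28, 17+14=2, 17+25=13
A + B = {0, 1, 2, 7, 8, 11, 13, 14, 16, 17, 19, 20, 25, 26, 28}, so |A + B| = 15.
Verify: 15 ≥ 8? Yes ✓.

CD lower bound = 8, actual |A + B| = 15.


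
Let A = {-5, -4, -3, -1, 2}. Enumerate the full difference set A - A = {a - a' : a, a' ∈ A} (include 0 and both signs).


A - A = {a - a' : a, a' ∈ A}.
Compute a - a' for each ordered pair (a, a'):
a = -5: -5--5=0, -5--4=-1, -5--3=-2, -5--1=-4, -5-2=-7
a = -4: -4--5=1, -4--4=0, -4--3=-1, -4--1=-3, -4-2=-6
a = -3: -3--5=2, -3--4=1, -3--3=0, -3--1=-2, -3-2=-5
a = -1: -1--5=4, -1--4=3, -1--3=2, -1--1=0, -1-2=-3
a = 2: 2--5=7, 2--4=6, 2--3=5, 2--1=3, 2-2=0
Collecting distinct values (and noting 0 appears from a-a):
A - A = {-7, -6, -5, -4, -3, -2, -1, 0, 1, 2, 3, 4, 5, 6, 7}
|A - A| = 15

A - A = {-7, -6, -5, -4, -3, -2, -1, 0, 1, 2, 3, 4, 5, 6, 7}


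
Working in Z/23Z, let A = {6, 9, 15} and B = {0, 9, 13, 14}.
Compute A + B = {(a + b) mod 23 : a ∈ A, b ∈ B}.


Work in Z/23Z: reduce every sum a + b modulo 23.
Enumerate all 12 pairs:
a = 6: 6+0=6, 6+9=15, 6+13=19, 6+14=20
a = 9: 9+0=9, 9+9=18, 9+13=22, 9+14=0
a = 15: 15+0=15, 15+9=1, 15+13=5, 15+14=6
Distinct residues collected: {0, 1, 5, 6, 9, 15, 18, 19, 20, 22}
|A + B| = 10 (out of 23 total residues).

A + B = {0, 1, 5, 6, 9, 15, 18, 19, 20, 22}


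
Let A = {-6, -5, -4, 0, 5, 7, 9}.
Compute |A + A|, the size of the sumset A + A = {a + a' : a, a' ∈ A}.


A + A = {a + a' : a, a' ∈ A}; |A| = 7.
General bounds: 2|A| - 1 ≤ |A + A| ≤ |A|(|A|+1)/2, i.e. 13 ≤ |A + A| ≤ 28.
Lower bound 2|A|-1 is attained iff A is an arithmetic progression.
Enumerate sums a + a' for a ≤ a' (symmetric, so this suffices):
a = -6: -6+-6=-12, -6+-5=-11, -6+-4=-10, -6+0=-6, -6+5=-1, -6+7=1, -6+9=3
a = -5: -5+-5=-10, -5+-4=-9, -5+0=-5, -5+5=0, -5+7=2, -5+9=4
a = -4: -4+-4=-8, -4+0=-4, -4+5=1, -4+7=3, -4+9=5
a = 0: 0+0=0, 0+5=5, 0+7=7, 0+9=9
a = 5: 5+5=10, 5+7=12, 5+9=14
a = 7: 7+7=14, 7+9=16
a = 9: 9+9=18
Distinct sums: {-12, -11, -10, -9, -8, -6, -5, -4, -1, 0, 1, 2, 3, 4, 5, 7, 9, 10, 12, 14, 16, 18}
|A + A| = 22

|A + A| = 22


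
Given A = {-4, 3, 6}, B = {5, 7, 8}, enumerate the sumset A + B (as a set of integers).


A + B = {a + b : a ∈ A, b ∈ B}.
Enumerate all |A|·|B| = 3·3 = 9 pairs (a, b) and collect distinct sums.
a = -4: -4+5=1, -4+7=3, -4+8=4
a = 3: 3+5=8, 3+7=10, 3+8=11
a = 6: 6+5=11, 6+7=13, 6+8=14
Collecting distinct sums: A + B = {1, 3, 4, 8, 10, 11, 13, 14}
|A + B| = 8

A + B = {1, 3, 4, 8, 10, 11, 13, 14}


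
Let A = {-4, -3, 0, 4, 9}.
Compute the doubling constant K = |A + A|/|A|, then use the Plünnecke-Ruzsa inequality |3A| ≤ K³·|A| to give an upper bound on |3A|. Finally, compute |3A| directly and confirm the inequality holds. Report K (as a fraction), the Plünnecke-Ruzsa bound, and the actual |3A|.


|A| = 5.
Step 1: Compute A + A by enumerating all 25 pairs.
A + A = {-8, -7, -6, -4, -3, 0, 1, 4, 5, 6, 8, 9, 13, 18}, so |A + A| = 14.
Step 2: Doubling constant K = |A + A|/|A| = 14/5 = 14/5 ≈ 2.8000.
Step 3: Plünnecke-Ruzsa gives |3A| ≤ K³·|A| = (2.8000)³ · 5 ≈ 109.7600.
Step 4: Compute 3A = A + A + A directly by enumerating all triples (a,b,c) ∈ A³; |3A| = 28.
Step 5: Check 28 ≤ 109.7600? Yes ✓.

K = 14/5, Plünnecke-Ruzsa bound K³|A| ≈ 109.7600, |3A| = 28, inequality holds.


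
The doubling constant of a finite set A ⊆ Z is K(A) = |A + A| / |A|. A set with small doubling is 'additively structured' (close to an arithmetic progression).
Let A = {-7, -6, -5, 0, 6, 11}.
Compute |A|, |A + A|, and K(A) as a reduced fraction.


|A| = 6.
Compute A + A by enumerating all 36 pairs.
A + A = {-14, -13, -12, -11, -10, -7, -6, -5, -1, 0, 1, 4, 5, 6, 11, 12, 17, 22}, so |A + A| = 18.
K = |A + A| / |A| = 18/6 = 3/1 ≈ 3.0000.
Reference: AP of size 6 gives K = 11/6 ≈ 1.8333; a fully generic set of size 6 gives K ≈ 3.5000.

|A| = 6, |A + A| = 18, K = 18/6 = 3/1.


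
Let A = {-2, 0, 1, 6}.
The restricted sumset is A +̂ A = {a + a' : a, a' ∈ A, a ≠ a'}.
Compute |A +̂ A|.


Restricted sumset: A +̂ A = {a + a' : a ∈ A, a' ∈ A, a ≠ a'}.
Equivalently, take A + A and drop any sum 2a that is achievable ONLY as a + a for a ∈ A (i.e. sums representable only with equal summands).
Enumerate pairs (a, a') with a < a' (symmetric, so each unordered pair gives one sum; this covers all a ≠ a'):
  -2 + 0 = -2
  -2 + 1 = -1
  -2 + 6 = 4
  0 + 1 = 1
  0 + 6 = 6
  1 + 6 = 7
Collected distinct sums: {-2, -1, 1, 4, 6, 7}
|A +̂ A| = 6
(Reference bound: |A +̂ A| ≥ 2|A| - 3 for |A| ≥ 2, with |A| = 4 giving ≥ 5.)

|A +̂ A| = 6


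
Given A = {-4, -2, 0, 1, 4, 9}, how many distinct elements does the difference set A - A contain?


A - A = {a - a' : a, a' ∈ A}; |A| = 6.
Bounds: 2|A|-1 ≤ |A - A| ≤ |A|² - |A| + 1, i.e. 11 ≤ |A - A| ≤ 31.
Note: 0 ∈ A - A always (from a - a). The set is symmetric: if d ∈ A - A then -d ∈ A - A.
Enumerate nonzero differences d = a - a' with a > a' (then include -d):
Positive differences: {1, 2, 3, 4, 5, 6, 8, 9, 11, 13}
Full difference set: {0} ∪ (positive diffs) ∪ (negative diffs).
|A - A| = 1 + 2·10 = 21 (matches direct enumeration: 21).

|A - A| = 21


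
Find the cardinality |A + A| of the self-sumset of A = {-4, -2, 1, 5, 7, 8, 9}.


A + A = {a + a' : a, a' ∈ A}; |A| = 7.
General bounds: 2|A| - 1 ≤ |A + A| ≤ |A|(|A|+1)/2, i.e. 13 ≤ |A + A| ≤ 28.
Lower bound 2|A|-1 is attained iff A is an arithmetic progression.
Enumerate sums a + a' for a ≤ a' (symmetric, so this suffices):
a = -4: -4+-4=-8, -4+-2=-6, -4+1=-3, -4+5=1, -4+7=3, -4+8=4, -4+9=5
a = -2: -2+-2=-4, -2+1=-1, -2+5=3, -2+7=5, -2+8=6, -2+9=7
a = 1: 1+1=2, 1+5=6, 1+7=8, 1+8=9, 1+9=10
a = 5: 5+5=10, 5+7=12, 5+8=13, 5+9=14
a = 7: 7+7=14, 7+8=15, 7+9=16
a = 8: 8+8=16, 8+9=17
a = 9: 9+9=18
Distinct sums: {-8, -6, -4, -3, -1, 1, 2, 3, 4, 5, 6, 7, 8, 9, 10, 12, 13, 14, 15, 16, 17, 18}
|A + A| = 22

|A + A| = 22


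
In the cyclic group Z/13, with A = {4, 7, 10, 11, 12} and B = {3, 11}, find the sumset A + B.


Work in Z/13Z: reduce every sum a + b modulo 13.
Enumerate all 10 pairs:
a = 4: 4+3=7, 4+11=2
a = 7: 7+3=10, 7+11=5
a = 10: 10+3=0, 10+11=8
a = 11: 11+3=1, 11+11=9
a = 12: 12+3=2, 12+11=10
Distinct residues collected: {0, 1, 2, 5, 7, 8, 9, 10}
|A + B| = 8 (out of 13 total residues).

A + B = {0, 1, 2, 5, 7, 8, 9, 10}


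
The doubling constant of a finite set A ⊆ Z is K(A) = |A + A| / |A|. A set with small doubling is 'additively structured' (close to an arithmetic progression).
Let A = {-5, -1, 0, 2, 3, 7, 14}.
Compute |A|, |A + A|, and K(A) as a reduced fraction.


|A| = 7.
Compute A + A by enumerating all 49 pairs.
A + A = {-10, -6, -5, -3, -2, -1, 0, 1, 2, 3, 4, 5, 6, 7, 9, 10, 13, 14, 16, 17, 21, 28}, so |A + A| = 22.
K = |A + A| / |A| = 22/7 (already in lowest terms) ≈ 3.1429.
Reference: AP of size 7 gives K = 13/7 ≈ 1.8571; a fully generic set of size 7 gives K ≈ 4.0000.

|A| = 7, |A + A| = 22, K = 22/7.


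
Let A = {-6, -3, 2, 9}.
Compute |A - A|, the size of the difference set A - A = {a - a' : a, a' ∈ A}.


A - A = {a - a' : a, a' ∈ A}; |A| = 4.
Bounds: 2|A|-1 ≤ |A - A| ≤ |A|² - |A| + 1, i.e. 7 ≤ |A - A| ≤ 13.
Note: 0 ∈ A - A always (from a - a). The set is symmetric: if d ∈ A - A then -d ∈ A - A.
Enumerate nonzero differences d = a - a' with a > a' (then include -d):
Positive differences: {3, 5, 7, 8, 12, 15}
Full difference set: {0} ∪ (positive diffs) ∪ (negative diffs).
|A - A| = 1 + 2·6 = 13 (matches direct enumeration: 13).

|A - A| = 13


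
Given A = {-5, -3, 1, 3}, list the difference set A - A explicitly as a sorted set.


A - A = {a - a' : a, a' ∈ A}.
Compute a - a' for each ordered pair (a, a'):
a = -5: -5--5=0, -5--3=-2, -5-1=-6, -5-3=-8
a = -3: -3--5=2, -3--3=0, -3-1=-4, -3-3=-6
a = 1: 1--5=6, 1--3=4, 1-1=0, 1-3=-2
a = 3: 3--5=8, 3--3=6, 3-1=2, 3-3=0
Collecting distinct values (and noting 0 appears from a-a):
A - A = {-8, -6, -4, -2, 0, 2, 4, 6, 8}
|A - A| = 9

A - A = {-8, -6, -4, -2, 0, 2, 4, 6, 8}
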